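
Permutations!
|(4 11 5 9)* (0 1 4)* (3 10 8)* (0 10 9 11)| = 12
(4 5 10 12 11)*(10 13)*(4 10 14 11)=(4 5 13 14 11 10 12)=[0, 1, 2, 3, 5, 13, 6, 7, 8, 9, 12, 10, 4, 14, 11]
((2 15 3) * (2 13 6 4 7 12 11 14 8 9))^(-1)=((2 15 3 13 6 4 7 12 11 14 8 9))^(-1)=(2 9 8 14 11 12 7 4 6 13 3 15)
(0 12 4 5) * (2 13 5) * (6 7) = (0 12 4 2 13 5)(6 7) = [12, 1, 13, 3, 2, 0, 7, 6, 8, 9, 10, 11, 4, 5]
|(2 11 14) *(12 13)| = |(2 11 14)(12 13)| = 6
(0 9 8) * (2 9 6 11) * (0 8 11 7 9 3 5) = (0 6 7 9 11 2 3 5) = [6, 1, 3, 5, 4, 0, 7, 9, 8, 11, 10, 2]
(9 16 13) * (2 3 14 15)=(2 3 14 15)(9 16 13)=[0, 1, 3, 14, 4, 5, 6, 7, 8, 16, 10, 11, 12, 9, 15, 2, 13]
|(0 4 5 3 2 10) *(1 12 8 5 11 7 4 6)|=|(0 6 1 12 8 5 3 2 10)(4 11 7)|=9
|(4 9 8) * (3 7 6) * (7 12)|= 12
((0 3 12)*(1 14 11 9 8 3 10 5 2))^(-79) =(0 3 9 14 2 10 12 8 11 1 5)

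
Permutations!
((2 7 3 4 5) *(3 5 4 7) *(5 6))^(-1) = (2 5 6 7 3)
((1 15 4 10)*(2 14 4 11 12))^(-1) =((1 15 11 12 2 14 4 10))^(-1) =(1 10 4 14 2 12 11 15)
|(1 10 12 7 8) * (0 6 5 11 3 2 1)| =|(0 6 5 11 3 2 1 10 12 7 8)| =11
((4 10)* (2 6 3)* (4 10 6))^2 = ((10)(2 4 6 3))^2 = (10)(2 6)(3 4)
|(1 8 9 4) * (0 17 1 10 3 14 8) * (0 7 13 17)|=12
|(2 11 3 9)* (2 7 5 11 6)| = 10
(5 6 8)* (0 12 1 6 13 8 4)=[12, 6, 2, 3, 0, 13, 4, 7, 5, 9, 10, 11, 1, 8]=(0 12 1 6 4)(5 13 8)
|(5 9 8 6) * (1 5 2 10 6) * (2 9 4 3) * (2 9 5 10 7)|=|(1 10 6 5 4 3 9 8)(2 7)|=8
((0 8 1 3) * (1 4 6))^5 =((0 8 4 6 1 3))^5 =(0 3 1 6 4 8)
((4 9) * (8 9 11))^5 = ((4 11 8 9))^5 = (4 11 8 9)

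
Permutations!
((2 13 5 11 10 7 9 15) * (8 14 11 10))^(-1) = (2 15 9 7 10 5 13)(8 11 14)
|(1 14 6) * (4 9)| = |(1 14 6)(4 9)| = 6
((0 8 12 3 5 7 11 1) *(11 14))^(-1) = (0 1 11 14 7 5 3 12 8)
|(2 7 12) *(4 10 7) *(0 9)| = 10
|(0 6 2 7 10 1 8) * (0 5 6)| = |(1 8 5 6 2 7 10)| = 7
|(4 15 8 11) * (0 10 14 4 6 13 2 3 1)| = |(0 10 14 4 15 8 11 6 13 2 3 1)| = 12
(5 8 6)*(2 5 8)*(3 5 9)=[0, 1, 9, 5, 4, 2, 8, 7, 6, 3]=(2 9 3 5)(6 8)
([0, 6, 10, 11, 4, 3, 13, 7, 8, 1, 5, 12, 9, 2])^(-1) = [0, 9, 13, 5, 4, 10, 1, 7, 8, 12, 2, 3, 11, 6]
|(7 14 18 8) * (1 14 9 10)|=|(1 14 18 8 7 9 10)|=7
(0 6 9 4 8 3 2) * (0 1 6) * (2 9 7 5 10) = (1 6 7 5 10 2)(3 9 4 8) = [0, 6, 1, 9, 8, 10, 7, 5, 3, 4, 2]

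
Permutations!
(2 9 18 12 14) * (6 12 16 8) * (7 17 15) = (2 9 18 16 8 6 12 14)(7 17 15) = [0, 1, 9, 3, 4, 5, 12, 17, 6, 18, 10, 11, 14, 13, 2, 7, 8, 15, 16]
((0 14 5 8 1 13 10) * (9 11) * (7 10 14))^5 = ((0 7 10)(1 13 14 5 8)(9 11))^5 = (14)(0 10 7)(9 11)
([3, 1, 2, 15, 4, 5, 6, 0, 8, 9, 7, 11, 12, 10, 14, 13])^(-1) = [7, 1, 2, 0, 4, 5, 6, 10, 8, 9, 13, 11, 12, 15, 14, 3]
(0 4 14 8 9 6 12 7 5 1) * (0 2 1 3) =[4, 2, 1, 0, 14, 3, 12, 5, 9, 6, 10, 11, 7, 13, 8] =(0 4 14 8 9 6 12 7 5 3)(1 2)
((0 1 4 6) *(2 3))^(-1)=((0 1 4 6)(2 3))^(-1)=(0 6 4 1)(2 3)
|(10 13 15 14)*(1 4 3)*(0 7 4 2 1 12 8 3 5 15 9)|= 18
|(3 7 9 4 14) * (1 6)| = |(1 6)(3 7 9 4 14)| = 10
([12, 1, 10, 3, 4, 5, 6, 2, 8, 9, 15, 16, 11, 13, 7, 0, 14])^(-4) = (0 7 12 2 11 10 16 15 14)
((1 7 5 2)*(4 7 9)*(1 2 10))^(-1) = ((1 9 4 7 5 10))^(-1) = (1 10 5 7 4 9)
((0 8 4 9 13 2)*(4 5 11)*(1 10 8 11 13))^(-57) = (0 9 8 2 4 10 13 11 1 5)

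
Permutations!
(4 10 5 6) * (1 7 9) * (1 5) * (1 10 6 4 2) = [0, 7, 1, 3, 6, 4, 2, 9, 8, 5, 10] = (10)(1 7 9 5 4 6 2)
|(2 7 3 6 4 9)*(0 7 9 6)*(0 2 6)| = 7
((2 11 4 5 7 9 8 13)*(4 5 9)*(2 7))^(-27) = (4 13 9 7 8)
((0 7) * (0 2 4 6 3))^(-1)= (0 3 6 4 2 7)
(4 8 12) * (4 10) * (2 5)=(2 5)(4 8 12 10)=[0, 1, 5, 3, 8, 2, 6, 7, 12, 9, 4, 11, 10]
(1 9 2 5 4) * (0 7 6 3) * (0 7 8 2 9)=(9)(0 8 2 5 4 1)(3 7 6)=[8, 0, 5, 7, 1, 4, 3, 6, 2, 9]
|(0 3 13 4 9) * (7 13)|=|(0 3 7 13 4 9)|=6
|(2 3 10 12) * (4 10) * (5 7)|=10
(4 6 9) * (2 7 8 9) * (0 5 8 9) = (0 5 8)(2 7 9 4 6) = [5, 1, 7, 3, 6, 8, 2, 9, 0, 4]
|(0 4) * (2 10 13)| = |(0 4)(2 10 13)| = 6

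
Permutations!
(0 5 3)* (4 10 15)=(0 5 3)(4 10 15)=[5, 1, 2, 0, 10, 3, 6, 7, 8, 9, 15, 11, 12, 13, 14, 4]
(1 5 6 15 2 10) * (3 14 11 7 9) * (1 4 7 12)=[0, 5, 10, 14, 7, 6, 15, 9, 8, 3, 4, 12, 1, 13, 11, 2]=(1 5 6 15 2 10 4 7 9 3 14 11 12)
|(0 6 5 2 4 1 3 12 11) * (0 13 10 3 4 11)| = |(0 6 5 2 11 13 10 3 12)(1 4)| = 18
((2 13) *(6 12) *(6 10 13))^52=((2 6 12 10 13))^52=(2 12 13 6 10)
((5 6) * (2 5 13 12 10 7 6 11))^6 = ((2 5 11)(6 13 12 10 7))^6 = (6 13 12 10 7)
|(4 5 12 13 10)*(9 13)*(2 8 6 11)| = 12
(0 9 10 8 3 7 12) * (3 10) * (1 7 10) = [9, 7, 2, 10, 4, 5, 6, 12, 1, 3, 8, 11, 0] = (0 9 3 10 8 1 7 12)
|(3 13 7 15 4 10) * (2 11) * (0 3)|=14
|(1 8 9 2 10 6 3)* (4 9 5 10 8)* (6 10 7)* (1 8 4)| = 15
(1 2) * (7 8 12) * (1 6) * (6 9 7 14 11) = (1 2 9 7 8 12 14 11 6) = [0, 2, 9, 3, 4, 5, 1, 8, 12, 7, 10, 6, 14, 13, 11]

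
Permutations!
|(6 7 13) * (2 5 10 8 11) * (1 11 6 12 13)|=8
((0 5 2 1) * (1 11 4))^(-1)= ((0 5 2 11 4 1))^(-1)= (0 1 4 11 2 5)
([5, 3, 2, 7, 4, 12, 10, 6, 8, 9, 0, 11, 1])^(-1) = (0 10 6 7 3 1 12 5)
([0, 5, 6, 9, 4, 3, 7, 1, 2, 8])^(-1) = (1 7 6 2 8 9 3 5)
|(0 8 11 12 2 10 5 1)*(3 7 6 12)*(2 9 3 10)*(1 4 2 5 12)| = 30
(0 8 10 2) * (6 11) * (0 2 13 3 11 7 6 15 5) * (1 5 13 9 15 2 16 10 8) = [1, 5, 16, 11, 4, 0, 7, 6, 8, 15, 9, 2, 12, 3, 14, 13, 10] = (0 1 5)(2 16 10 9 15 13 3 11)(6 7)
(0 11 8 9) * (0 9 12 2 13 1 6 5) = (0 11 8 12 2 13 1 6 5) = [11, 6, 13, 3, 4, 0, 5, 7, 12, 9, 10, 8, 2, 1]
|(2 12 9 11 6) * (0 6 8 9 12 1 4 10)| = |(12)(0 6 2 1 4 10)(8 9 11)| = 6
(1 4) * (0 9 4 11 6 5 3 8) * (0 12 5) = [9, 11, 2, 8, 1, 3, 0, 7, 12, 4, 10, 6, 5] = (0 9 4 1 11 6)(3 8 12 5)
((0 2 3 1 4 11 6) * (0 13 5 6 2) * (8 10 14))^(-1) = ((1 4 11 2 3)(5 6 13)(8 10 14))^(-1) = (1 3 2 11 4)(5 13 6)(8 14 10)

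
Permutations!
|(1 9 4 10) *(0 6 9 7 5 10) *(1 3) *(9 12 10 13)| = 11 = |(0 6 12 10 3 1 7 5 13 9 4)|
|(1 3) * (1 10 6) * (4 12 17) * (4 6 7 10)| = |(1 3 4 12 17 6)(7 10)| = 6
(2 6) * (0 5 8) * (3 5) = (0 3 5 8)(2 6) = [3, 1, 6, 5, 4, 8, 2, 7, 0]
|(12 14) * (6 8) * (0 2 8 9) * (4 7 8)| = |(0 2 4 7 8 6 9)(12 14)| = 14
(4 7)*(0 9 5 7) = [9, 1, 2, 3, 0, 7, 6, 4, 8, 5] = (0 9 5 7 4)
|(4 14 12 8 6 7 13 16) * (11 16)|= 9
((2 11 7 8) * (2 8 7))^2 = (11)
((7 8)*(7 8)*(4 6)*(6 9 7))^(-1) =(4 6 7 9)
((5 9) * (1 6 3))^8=(9)(1 3 6)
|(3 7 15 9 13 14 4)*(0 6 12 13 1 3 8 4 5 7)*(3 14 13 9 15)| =|(15)(0 6 12 9 1 14 5 7 3)(4 8)| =18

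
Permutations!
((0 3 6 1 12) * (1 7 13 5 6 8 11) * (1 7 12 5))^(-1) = (0 12 6 5 1 13 7 11 8 3)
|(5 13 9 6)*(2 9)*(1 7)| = 10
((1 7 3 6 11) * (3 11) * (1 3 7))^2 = ((3 6 7 11))^2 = (3 7)(6 11)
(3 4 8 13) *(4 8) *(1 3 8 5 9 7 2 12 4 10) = (1 3 5 9 7 2 12 4 10)(8 13) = [0, 3, 12, 5, 10, 9, 6, 2, 13, 7, 1, 11, 4, 8]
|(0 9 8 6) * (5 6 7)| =6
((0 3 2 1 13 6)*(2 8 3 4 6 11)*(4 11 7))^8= ((0 11 2 1 13 7 4 6)(3 8))^8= (13)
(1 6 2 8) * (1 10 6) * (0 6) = (0 6 2 8 10) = [6, 1, 8, 3, 4, 5, 2, 7, 10, 9, 0]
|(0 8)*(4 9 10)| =6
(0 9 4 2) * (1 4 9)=(9)(0 1 4 2)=[1, 4, 0, 3, 2, 5, 6, 7, 8, 9]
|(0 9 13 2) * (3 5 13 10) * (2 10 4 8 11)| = 12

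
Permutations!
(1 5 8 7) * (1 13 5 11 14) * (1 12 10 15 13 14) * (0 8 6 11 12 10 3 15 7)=[8, 12, 2, 15, 4, 6, 11, 14, 0, 9, 7, 1, 3, 5, 10, 13]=(0 8)(1 12 3 15 13 5 6 11)(7 14 10)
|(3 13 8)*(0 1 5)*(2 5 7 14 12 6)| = 24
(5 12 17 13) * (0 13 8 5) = (0 13)(5 12 17 8) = [13, 1, 2, 3, 4, 12, 6, 7, 5, 9, 10, 11, 17, 0, 14, 15, 16, 8]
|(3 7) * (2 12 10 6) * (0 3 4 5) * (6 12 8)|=30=|(0 3 7 4 5)(2 8 6)(10 12)|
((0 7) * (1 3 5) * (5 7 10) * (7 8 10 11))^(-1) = (0 7 11)(1 5 10 8 3)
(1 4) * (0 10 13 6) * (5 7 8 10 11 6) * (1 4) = (0 11 6)(5 7 8 10 13) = [11, 1, 2, 3, 4, 7, 0, 8, 10, 9, 13, 6, 12, 5]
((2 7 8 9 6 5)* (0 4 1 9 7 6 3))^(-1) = ((0 4 1 9 3)(2 6 5)(7 8))^(-1) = (0 3 9 1 4)(2 5 6)(7 8)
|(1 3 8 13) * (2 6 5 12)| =|(1 3 8 13)(2 6 5 12)| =4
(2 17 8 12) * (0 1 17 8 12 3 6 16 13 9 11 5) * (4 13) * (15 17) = (0 1 15 17 12 2 8 3 6 16 4 13 9 11 5) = [1, 15, 8, 6, 13, 0, 16, 7, 3, 11, 10, 5, 2, 9, 14, 17, 4, 12]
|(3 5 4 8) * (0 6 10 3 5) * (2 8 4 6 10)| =|(0 10 3)(2 8 5 6)| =12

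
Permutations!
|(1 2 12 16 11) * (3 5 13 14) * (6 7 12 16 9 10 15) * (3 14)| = 12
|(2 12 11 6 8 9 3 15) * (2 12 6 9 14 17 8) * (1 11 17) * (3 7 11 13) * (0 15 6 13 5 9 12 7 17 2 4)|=30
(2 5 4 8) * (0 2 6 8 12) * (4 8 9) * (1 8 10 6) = [2, 8, 5, 3, 12, 10, 9, 7, 1, 4, 6, 11, 0] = (0 2 5 10 6 9 4 12)(1 8)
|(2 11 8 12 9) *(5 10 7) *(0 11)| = |(0 11 8 12 9 2)(5 10 7)| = 6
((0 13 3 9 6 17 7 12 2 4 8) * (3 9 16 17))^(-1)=((0 13 9 6 3 16 17 7 12 2 4 8))^(-1)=(0 8 4 2 12 7 17 16 3 6 9 13)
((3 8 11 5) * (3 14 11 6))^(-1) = ((3 8 6)(5 14 11))^(-1) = (3 6 8)(5 11 14)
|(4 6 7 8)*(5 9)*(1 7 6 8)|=2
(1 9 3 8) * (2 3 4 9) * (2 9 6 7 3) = (1 9 4 6 7 3 8) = [0, 9, 2, 8, 6, 5, 7, 3, 1, 4]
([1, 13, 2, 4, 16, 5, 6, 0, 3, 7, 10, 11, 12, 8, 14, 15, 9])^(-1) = (0 7 9 16 4 3 8 13 1)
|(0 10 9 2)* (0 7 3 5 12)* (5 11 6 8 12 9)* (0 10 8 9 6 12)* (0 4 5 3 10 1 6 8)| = |(1 6 9 2 7 10 3 11 12)(4 5 8)| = 9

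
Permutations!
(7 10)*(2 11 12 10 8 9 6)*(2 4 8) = (2 11 12 10 7)(4 8 9 6) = [0, 1, 11, 3, 8, 5, 4, 2, 9, 6, 7, 12, 10]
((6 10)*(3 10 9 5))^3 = (3 9 10 5 6) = ((3 10 6 9 5))^3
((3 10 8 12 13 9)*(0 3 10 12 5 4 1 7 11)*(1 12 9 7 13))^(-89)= (0 12 9 13 8 11 4 3 1 10 7 5)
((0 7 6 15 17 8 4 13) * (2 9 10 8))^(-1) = ((0 7 6 15 17 2 9 10 8 4 13))^(-1) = (0 13 4 8 10 9 2 17 15 6 7)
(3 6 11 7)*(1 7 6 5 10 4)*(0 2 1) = (0 2 1 7 3 5 10 4)(6 11) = [2, 7, 1, 5, 0, 10, 11, 3, 8, 9, 4, 6]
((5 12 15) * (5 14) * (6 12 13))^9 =((5 13 6 12 15 14))^9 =(5 12)(6 14)(13 15)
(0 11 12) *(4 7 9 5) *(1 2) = [11, 2, 1, 3, 7, 4, 6, 9, 8, 5, 10, 12, 0] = (0 11 12)(1 2)(4 7 9 5)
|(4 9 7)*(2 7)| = 4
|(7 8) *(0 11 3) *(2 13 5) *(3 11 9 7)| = 15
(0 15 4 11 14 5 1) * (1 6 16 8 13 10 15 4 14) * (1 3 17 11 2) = (0 4 2 1)(3 17 11)(5 6 16 8 13 10 15 14) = [4, 0, 1, 17, 2, 6, 16, 7, 13, 9, 15, 3, 12, 10, 5, 14, 8, 11]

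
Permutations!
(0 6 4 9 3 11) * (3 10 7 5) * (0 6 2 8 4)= (0 2 8 4 9 10 7 5 3 11 6)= [2, 1, 8, 11, 9, 3, 0, 5, 4, 10, 7, 6]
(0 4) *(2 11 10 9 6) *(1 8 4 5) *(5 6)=[6, 8, 11, 3, 0, 1, 2, 7, 4, 5, 9, 10]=(0 6 2 11 10 9 5 1 8 4)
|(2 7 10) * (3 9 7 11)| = |(2 11 3 9 7 10)| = 6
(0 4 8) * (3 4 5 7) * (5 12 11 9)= (0 12 11 9 5 7 3 4 8)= [12, 1, 2, 4, 8, 7, 6, 3, 0, 5, 10, 9, 11]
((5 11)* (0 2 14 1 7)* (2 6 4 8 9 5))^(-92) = ((0 6 4 8 9 5 11 2 14 1 7))^(-92) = (0 2 8 7 11 4 1 5 6 14 9)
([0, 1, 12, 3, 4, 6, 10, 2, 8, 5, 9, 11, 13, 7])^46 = (2 13)(5 10)(6 9)(7 12)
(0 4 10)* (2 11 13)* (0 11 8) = (0 4 10 11 13 2 8) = [4, 1, 8, 3, 10, 5, 6, 7, 0, 9, 11, 13, 12, 2]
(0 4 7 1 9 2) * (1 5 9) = (0 4 7 5 9 2) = [4, 1, 0, 3, 7, 9, 6, 5, 8, 2]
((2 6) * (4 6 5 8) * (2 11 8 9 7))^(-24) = ((2 5 9 7)(4 6 11 8))^(-24) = (11)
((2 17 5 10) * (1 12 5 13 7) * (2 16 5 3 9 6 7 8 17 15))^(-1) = (1 7 6 9 3 12)(2 15)(5 16 10)(8 13 17)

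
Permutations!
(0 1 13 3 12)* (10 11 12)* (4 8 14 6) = [1, 13, 2, 10, 8, 5, 4, 7, 14, 9, 11, 12, 0, 3, 6] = (0 1 13 3 10 11 12)(4 8 14 6)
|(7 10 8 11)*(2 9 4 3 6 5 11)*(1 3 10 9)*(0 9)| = 12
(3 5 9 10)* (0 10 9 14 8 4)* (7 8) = [10, 1, 2, 5, 0, 14, 6, 8, 4, 9, 3, 11, 12, 13, 7] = (0 10 3 5 14 7 8 4)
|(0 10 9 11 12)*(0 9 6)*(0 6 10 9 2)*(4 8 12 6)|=|(0 9 11 6 4 8 12 2)|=8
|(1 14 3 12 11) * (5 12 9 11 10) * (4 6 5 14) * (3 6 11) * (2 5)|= 6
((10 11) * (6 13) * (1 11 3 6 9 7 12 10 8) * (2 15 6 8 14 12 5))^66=((1 11 14 12 10 3 8)(2 15 6 13 9 7 5))^66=(1 12 8 14 3 11 10)(2 13 5 6 7 15 9)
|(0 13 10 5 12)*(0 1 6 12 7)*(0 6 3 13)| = |(1 3 13 10 5 7 6 12)| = 8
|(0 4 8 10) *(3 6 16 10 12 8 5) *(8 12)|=|(0 4 5 3 6 16 10)|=7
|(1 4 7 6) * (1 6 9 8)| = 5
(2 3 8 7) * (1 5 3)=(1 5 3 8 7 2)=[0, 5, 1, 8, 4, 3, 6, 2, 7]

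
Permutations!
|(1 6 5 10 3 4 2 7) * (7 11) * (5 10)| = |(1 6 10 3 4 2 11 7)| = 8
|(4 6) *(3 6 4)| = 2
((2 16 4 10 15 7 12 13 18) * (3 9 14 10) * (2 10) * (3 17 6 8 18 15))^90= ((2 16 4 17 6 8 18 10 3 9 14)(7 12 13 15))^90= (2 4 6 18 3 14 16 17 8 10 9)(7 13)(12 15)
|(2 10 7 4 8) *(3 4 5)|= |(2 10 7 5 3 4 8)|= 7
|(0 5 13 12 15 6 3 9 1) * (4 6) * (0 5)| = |(1 5 13 12 15 4 6 3 9)| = 9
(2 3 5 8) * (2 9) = [0, 1, 3, 5, 4, 8, 6, 7, 9, 2] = (2 3 5 8 9)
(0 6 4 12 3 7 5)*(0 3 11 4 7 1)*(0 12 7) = (0 6)(1 12 11 4 7 5 3) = [6, 12, 2, 1, 7, 3, 0, 5, 8, 9, 10, 4, 11]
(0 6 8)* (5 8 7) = (0 6 7 5 8) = [6, 1, 2, 3, 4, 8, 7, 5, 0]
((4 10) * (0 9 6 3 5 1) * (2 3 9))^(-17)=((0 2 3 5 1)(4 10)(6 9))^(-17)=(0 5 2 1 3)(4 10)(6 9)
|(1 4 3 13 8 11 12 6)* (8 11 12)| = |(1 4 3 13 11 8 12 6)| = 8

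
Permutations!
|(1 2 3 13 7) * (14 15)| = 10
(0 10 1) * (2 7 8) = [10, 0, 7, 3, 4, 5, 6, 8, 2, 9, 1] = (0 10 1)(2 7 8)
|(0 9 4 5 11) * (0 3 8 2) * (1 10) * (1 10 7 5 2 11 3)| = |(0 9 4 2)(1 7 5 3 8 11)| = 12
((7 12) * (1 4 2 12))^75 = (12)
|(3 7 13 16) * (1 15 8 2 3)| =|(1 15 8 2 3 7 13 16)| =8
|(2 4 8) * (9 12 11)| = 3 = |(2 4 8)(9 12 11)|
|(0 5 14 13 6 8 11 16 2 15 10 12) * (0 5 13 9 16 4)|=24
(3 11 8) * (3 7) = [0, 1, 2, 11, 4, 5, 6, 3, 7, 9, 10, 8] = (3 11 8 7)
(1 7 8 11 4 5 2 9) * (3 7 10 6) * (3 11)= (1 10 6 11 4 5 2 9)(3 7 8)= [0, 10, 9, 7, 5, 2, 11, 8, 3, 1, 6, 4]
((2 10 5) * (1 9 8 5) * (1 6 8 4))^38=((1 9 4)(2 10 6 8 5))^38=(1 4 9)(2 8 10 5 6)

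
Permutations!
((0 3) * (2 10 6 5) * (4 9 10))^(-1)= ((0 3)(2 4 9 10 6 5))^(-1)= (0 3)(2 5 6 10 9 4)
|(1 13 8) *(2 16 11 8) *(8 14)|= 7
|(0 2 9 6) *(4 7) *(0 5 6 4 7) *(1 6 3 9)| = 8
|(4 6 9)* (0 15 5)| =|(0 15 5)(4 6 9)| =3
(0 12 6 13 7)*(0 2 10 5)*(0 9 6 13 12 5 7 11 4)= (0 5 9 6 12 13 11 4)(2 10 7)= [5, 1, 10, 3, 0, 9, 12, 2, 8, 6, 7, 4, 13, 11]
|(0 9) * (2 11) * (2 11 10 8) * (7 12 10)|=10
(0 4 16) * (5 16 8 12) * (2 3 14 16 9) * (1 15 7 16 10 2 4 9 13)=(0 9 4 8 12 5 13 1 15 7 16)(2 3 14 10)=[9, 15, 3, 14, 8, 13, 6, 16, 12, 4, 2, 11, 5, 1, 10, 7, 0]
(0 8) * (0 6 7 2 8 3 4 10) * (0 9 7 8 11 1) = [3, 0, 11, 4, 10, 5, 8, 2, 6, 7, 9, 1] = (0 3 4 10 9 7 2 11 1)(6 8)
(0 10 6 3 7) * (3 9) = (0 10 6 9 3 7) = [10, 1, 2, 7, 4, 5, 9, 0, 8, 3, 6]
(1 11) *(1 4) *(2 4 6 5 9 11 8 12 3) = (1 8 12 3 2 4)(5 9 11 6) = [0, 8, 4, 2, 1, 9, 5, 7, 12, 11, 10, 6, 3]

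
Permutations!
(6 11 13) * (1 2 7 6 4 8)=(1 2 7 6 11 13 4 8)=[0, 2, 7, 3, 8, 5, 11, 6, 1, 9, 10, 13, 12, 4]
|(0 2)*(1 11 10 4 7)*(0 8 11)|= |(0 2 8 11 10 4 7 1)|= 8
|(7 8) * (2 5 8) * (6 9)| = 4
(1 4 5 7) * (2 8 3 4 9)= (1 9 2 8 3 4 5 7)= [0, 9, 8, 4, 5, 7, 6, 1, 3, 2]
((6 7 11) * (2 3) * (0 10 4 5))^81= (11)(0 10 4 5)(2 3)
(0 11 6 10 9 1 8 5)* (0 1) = (0 11 6 10 9)(1 8 5) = [11, 8, 2, 3, 4, 1, 10, 7, 5, 0, 9, 6]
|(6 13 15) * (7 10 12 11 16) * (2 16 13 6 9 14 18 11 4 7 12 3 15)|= |(2 16 12 4 7 10 3 15 9 14 18 11 13)|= 13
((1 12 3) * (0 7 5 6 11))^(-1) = ((0 7 5 6 11)(1 12 3))^(-1) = (0 11 6 5 7)(1 3 12)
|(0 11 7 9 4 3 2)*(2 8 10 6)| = 10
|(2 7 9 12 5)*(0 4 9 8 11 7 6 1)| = 24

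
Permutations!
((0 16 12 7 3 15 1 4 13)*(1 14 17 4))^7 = (0 17 3 16 4 15 12 13 14 7)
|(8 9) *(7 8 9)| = 2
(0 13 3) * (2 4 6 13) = (0 2 4 6 13 3) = [2, 1, 4, 0, 6, 5, 13, 7, 8, 9, 10, 11, 12, 3]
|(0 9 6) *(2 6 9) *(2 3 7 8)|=6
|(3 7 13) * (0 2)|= |(0 2)(3 7 13)|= 6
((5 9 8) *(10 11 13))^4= (5 9 8)(10 11 13)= ((5 9 8)(10 11 13))^4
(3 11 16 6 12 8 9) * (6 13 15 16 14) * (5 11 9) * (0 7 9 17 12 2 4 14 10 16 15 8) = (0 7 9 3 17 12)(2 4 14 6)(5 11 10 16 13 8) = [7, 1, 4, 17, 14, 11, 2, 9, 5, 3, 16, 10, 0, 8, 6, 15, 13, 12]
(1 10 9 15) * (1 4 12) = [0, 10, 2, 3, 12, 5, 6, 7, 8, 15, 9, 11, 1, 13, 14, 4] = (1 10 9 15 4 12)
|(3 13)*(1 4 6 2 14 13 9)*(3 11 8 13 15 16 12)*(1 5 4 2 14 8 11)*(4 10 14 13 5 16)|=20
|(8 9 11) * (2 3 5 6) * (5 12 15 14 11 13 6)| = |(2 3 12 15 14 11 8 9 13 6)| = 10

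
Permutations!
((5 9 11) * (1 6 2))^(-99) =((1 6 2)(5 9 11))^(-99) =(11)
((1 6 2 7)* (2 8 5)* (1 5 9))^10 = (1 8)(2 7 5)(6 9)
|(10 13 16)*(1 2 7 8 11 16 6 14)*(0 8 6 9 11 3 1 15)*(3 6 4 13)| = |(0 8 6 14 15)(1 2 7 4 13 9 11 16 10 3)| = 10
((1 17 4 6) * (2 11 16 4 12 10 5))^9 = ((1 17 12 10 5 2 11 16 4 6))^9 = (1 6 4 16 11 2 5 10 12 17)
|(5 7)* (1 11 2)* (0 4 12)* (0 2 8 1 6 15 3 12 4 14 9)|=|(0 14 9)(1 11 8)(2 6 15 3 12)(5 7)|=30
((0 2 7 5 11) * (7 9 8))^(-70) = (11)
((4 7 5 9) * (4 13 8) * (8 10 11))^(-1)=((4 7 5 9 13 10 11 8))^(-1)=(4 8 11 10 13 9 5 7)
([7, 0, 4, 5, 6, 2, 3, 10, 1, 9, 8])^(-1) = [1, 8, 5, 6, 2, 3, 4, 0, 10, 9, 7]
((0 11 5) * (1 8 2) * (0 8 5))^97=((0 11)(1 5 8 2))^97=(0 11)(1 5 8 2)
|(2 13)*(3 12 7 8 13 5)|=|(2 5 3 12 7 8 13)|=7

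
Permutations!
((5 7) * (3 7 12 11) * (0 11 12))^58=(12)(0 7 11 5 3)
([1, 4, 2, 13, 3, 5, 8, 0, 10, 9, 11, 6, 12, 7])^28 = (0 13 4)(1 7 3)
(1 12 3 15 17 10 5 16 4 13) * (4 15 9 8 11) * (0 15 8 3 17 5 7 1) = (0 15 5 16 8 11 4 13)(1 12 17 10 7)(3 9) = [15, 12, 2, 9, 13, 16, 6, 1, 11, 3, 7, 4, 17, 0, 14, 5, 8, 10]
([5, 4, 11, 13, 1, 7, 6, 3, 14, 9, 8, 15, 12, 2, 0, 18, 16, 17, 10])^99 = (0 3 11 10)(1 4)(2 18 14 7)(5 13 15 8)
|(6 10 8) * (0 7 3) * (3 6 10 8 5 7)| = |(0 3)(5 7 6 8 10)| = 10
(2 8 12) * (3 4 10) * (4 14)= (2 8 12)(3 14 4 10)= [0, 1, 8, 14, 10, 5, 6, 7, 12, 9, 3, 11, 2, 13, 4]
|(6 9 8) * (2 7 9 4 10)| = 7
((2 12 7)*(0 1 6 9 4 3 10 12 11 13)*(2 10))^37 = ((0 1 6 9 4 3 2 11 13)(7 10 12))^37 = (0 1 6 9 4 3 2 11 13)(7 10 12)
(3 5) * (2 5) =(2 5 3) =[0, 1, 5, 2, 4, 3]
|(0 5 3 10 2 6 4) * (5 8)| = 8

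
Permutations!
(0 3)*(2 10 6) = [3, 1, 10, 0, 4, 5, 2, 7, 8, 9, 6] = (0 3)(2 10 6)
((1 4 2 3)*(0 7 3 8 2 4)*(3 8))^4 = (0 3 8)(1 2 7)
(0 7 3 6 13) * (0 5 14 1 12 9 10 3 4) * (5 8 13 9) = (0 7 4)(1 12 5 14)(3 6 9 10)(8 13) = [7, 12, 2, 6, 0, 14, 9, 4, 13, 10, 3, 11, 5, 8, 1]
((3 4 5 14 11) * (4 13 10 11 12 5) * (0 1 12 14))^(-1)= (14)(0 5 12 1)(3 11 10 13)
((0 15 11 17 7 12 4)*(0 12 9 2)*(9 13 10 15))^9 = (4 12)(7 15)(10 17)(11 13)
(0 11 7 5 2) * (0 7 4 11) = (2 7 5)(4 11) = [0, 1, 7, 3, 11, 2, 6, 5, 8, 9, 10, 4]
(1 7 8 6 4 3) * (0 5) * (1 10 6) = (0 5)(1 7 8)(3 10 6 4) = [5, 7, 2, 10, 3, 0, 4, 8, 1, 9, 6]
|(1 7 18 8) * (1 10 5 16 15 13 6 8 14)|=|(1 7 18 14)(5 16 15 13 6 8 10)|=28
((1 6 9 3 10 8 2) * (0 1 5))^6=(0 8 9)(1 2 3)(5 10 6)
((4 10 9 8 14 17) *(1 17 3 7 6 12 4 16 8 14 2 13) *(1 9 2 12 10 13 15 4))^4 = ((1 17 16 8 12)(2 15 4 13 9 14 3 7 6 10))^4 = (1 12 8 16 17)(2 9 6 4 3)(7 15 14 10 13)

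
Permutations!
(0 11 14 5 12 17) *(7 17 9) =(0 11 14 5 12 9 7 17) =[11, 1, 2, 3, 4, 12, 6, 17, 8, 7, 10, 14, 9, 13, 5, 15, 16, 0]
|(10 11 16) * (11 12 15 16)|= 4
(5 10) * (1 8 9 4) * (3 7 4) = (1 8 9 3 7 4)(5 10) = [0, 8, 2, 7, 1, 10, 6, 4, 9, 3, 5]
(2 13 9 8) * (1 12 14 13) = [0, 12, 1, 3, 4, 5, 6, 7, 2, 8, 10, 11, 14, 9, 13] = (1 12 14 13 9 8 2)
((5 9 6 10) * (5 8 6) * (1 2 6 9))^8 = (1 2 6 10 8 9 5)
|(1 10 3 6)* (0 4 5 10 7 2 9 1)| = |(0 4 5 10 3 6)(1 7 2 9)| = 12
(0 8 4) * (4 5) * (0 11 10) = (0 8 5 4 11 10) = [8, 1, 2, 3, 11, 4, 6, 7, 5, 9, 0, 10]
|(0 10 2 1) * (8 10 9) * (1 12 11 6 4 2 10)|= 20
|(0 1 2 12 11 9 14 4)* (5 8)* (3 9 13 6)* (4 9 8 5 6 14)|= |(0 1 2 12 11 13 14 9 4)(3 8 6)|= 9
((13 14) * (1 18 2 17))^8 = (18)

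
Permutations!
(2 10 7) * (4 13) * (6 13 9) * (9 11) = (2 10 7)(4 11 9 6 13) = [0, 1, 10, 3, 11, 5, 13, 2, 8, 6, 7, 9, 12, 4]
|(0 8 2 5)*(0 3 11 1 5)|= |(0 8 2)(1 5 3 11)|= 12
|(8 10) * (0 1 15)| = 6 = |(0 1 15)(8 10)|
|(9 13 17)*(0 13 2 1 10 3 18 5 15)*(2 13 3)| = |(0 3 18 5 15)(1 10 2)(9 13 17)| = 15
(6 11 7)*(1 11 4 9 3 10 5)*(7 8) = (1 11 8 7 6 4 9 3 10 5) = [0, 11, 2, 10, 9, 1, 4, 6, 7, 3, 5, 8]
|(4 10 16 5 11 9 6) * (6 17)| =8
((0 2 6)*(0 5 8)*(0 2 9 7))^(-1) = (0 7 9)(2 8 5 6)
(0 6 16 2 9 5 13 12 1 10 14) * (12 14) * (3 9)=[6, 10, 3, 9, 4, 13, 16, 7, 8, 5, 12, 11, 1, 14, 0, 15, 2]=(0 6 16 2 3 9 5 13 14)(1 10 12)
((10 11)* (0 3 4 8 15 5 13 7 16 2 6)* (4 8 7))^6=((0 3 8 15 5 13 4 7 16 2 6)(10 11))^6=(0 4 3 7 8 16 15 2 5 6 13)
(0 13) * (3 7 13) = (0 3 7 13) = [3, 1, 2, 7, 4, 5, 6, 13, 8, 9, 10, 11, 12, 0]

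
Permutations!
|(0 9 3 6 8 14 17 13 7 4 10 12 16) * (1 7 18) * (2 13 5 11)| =18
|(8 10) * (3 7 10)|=4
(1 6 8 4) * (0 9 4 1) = [9, 6, 2, 3, 0, 5, 8, 7, 1, 4] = (0 9 4)(1 6 8)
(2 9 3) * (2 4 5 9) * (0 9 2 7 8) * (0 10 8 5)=(0 9 3 4)(2 7 5)(8 10)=[9, 1, 7, 4, 0, 2, 6, 5, 10, 3, 8]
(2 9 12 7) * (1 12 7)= (1 12)(2 9 7)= [0, 12, 9, 3, 4, 5, 6, 2, 8, 7, 10, 11, 1]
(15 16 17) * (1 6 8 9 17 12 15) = [0, 6, 2, 3, 4, 5, 8, 7, 9, 17, 10, 11, 15, 13, 14, 16, 12, 1] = (1 6 8 9 17)(12 15 16)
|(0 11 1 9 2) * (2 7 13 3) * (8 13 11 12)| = |(0 12 8 13 3 2)(1 9 7 11)| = 12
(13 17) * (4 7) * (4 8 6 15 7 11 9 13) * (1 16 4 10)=(1 16 4 11 9 13 17 10)(6 15 7 8)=[0, 16, 2, 3, 11, 5, 15, 8, 6, 13, 1, 9, 12, 17, 14, 7, 4, 10]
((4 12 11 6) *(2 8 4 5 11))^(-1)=((2 8 4 12)(5 11 6))^(-1)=(2 12 4 8)(5 6 11)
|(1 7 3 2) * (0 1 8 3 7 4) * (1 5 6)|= 15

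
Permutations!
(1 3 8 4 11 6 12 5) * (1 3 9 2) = [0, 9, 1, 8, 11, 3, 12, 7, 4, 2, 10, 6, 5] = (1 9 2)(3 8 4 11 6 12 5)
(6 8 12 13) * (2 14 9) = (2 14 9)(6 8 12 13) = [0, 1, 14, 3, 4, 5, 8, 7, 12, 2, 10, 11, 13, 6, 9]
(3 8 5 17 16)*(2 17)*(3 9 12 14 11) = (2 17 16 9 12 14 11 3 8 5) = [0, 1, 17, 8, 4, 2, 6, 7, 5, 12, 10, 3, 14, 13, 11, 15, 9, 16]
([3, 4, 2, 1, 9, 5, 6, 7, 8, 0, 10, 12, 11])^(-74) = [3, 4, 2, 1, 9, 5, 6, 7, 8, 0, 10, 11, 12]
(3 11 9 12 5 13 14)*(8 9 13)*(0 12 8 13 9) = (0 12 5 13 14 3 11 9 8) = [12, 1, 2, 11, 4, 13, 6, 7, 0, 8, 10, 9, 5, 14, 3]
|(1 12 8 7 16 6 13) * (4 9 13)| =|(1 12 8 7 16 6 4 9 13)| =9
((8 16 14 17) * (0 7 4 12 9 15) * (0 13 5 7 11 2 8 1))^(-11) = ((0 11 2 8 16 14 17 1)(4 12 9 15 13 5 7))^(-11) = (0 14 2 1 16 11 17 8)(4 15 7 9 5 12 13)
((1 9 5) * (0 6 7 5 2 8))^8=(9)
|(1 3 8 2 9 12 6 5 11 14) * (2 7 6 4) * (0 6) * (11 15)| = 20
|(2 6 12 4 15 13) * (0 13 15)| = 6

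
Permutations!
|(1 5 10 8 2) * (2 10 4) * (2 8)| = |(1 5 4 8 10 2)| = 6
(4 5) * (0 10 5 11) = [10, 1, 2, 3, 11, 4, 6, 7, 8, 9, 5, 0] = (0 10 5 4 11)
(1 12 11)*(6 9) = (1 12 11)(6 9) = [0, 12, 2, 3, 4, 5, 9, 7, 8, 6, 10, 1, 11]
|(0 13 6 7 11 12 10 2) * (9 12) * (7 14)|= |(0 13 6 14 7 11 9 12 10 2)|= 10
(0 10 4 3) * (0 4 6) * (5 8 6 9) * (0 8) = (0 10 9 5)(3 4)(6 8) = [10, 1, 2, 4, 3, 0, 8, 7, 6, 5, 9]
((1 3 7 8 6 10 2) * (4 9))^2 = (1 7 6 2 3 8 10)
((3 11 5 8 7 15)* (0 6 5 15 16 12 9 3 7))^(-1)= (0 8 5 6)(3 9 12 16 7 15 11)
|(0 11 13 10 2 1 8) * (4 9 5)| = |(0 11 13 10 2 1 8)(4 9 5)| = 21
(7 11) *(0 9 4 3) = [9, 1, 2, 0, 3, 5, 6, 11, 8, 4, 10, 7] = (0 9 4 3)(7 11)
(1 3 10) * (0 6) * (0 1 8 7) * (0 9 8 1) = (0 6)(1 3 10)(7 9 8) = [6, 3, 2, 10, 4, 5, 0, 9, 7, 8, 1]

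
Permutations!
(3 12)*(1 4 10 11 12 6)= [0, 4, 2, 6, 10, 5, 1, 7, 8, 9, 11, 12, 3]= (1 4 10 11 12 3 6)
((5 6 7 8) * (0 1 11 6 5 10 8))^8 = (0 6 1 7 11) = ((0 1 11 6 7)(8 10))^8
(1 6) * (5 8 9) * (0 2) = [2, 6, 0, 3, 4, 8, 1, 7, 9, 5] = (0 2)(1 6)(5 8 9)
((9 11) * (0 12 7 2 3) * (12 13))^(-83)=((0 13 12 7 2 3)(9 11))^(-83)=(0 13 12 7 2 3)(9 11)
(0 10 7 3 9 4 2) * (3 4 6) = (0 10 7 4 2)(3 9 6) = [10, 1, 0, 9, 2, 5, 3, 4, 8, 6, 7]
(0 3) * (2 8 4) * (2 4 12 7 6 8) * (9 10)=(0 3)(6 8 12 7)(9 10)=[3, 1, 2, 0, 4, 5, 8, 6, 12, 10, 9, 11, 7]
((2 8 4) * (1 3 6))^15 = (8)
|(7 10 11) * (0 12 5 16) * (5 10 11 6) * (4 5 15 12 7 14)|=|(0 7 11 14 4 5 16)(6 15 12 10)|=28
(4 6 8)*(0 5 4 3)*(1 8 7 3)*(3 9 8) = [5, 3, 2, 0, 6, 4, 7, 9, 1, 8] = (0 5 4 6 7 9 8 1 3)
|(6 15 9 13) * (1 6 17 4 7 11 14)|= |(1 6 15 9 13 17 4 7 11 14)|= 10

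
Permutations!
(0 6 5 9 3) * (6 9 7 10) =(0 9 3)(5 7 10 6) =[9, 1, 2, 0, 4, 7, 5, 10, 8, 3, 6]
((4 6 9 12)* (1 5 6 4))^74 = ((1 5 6 9 12))^74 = (1 12 9 6 5)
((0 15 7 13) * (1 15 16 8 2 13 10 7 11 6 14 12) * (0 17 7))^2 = (0 8 13 7)(1 11 14)(2 17 10 16)(6 12 15)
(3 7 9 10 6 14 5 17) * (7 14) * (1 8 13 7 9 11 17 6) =(1 8 13 7 11 17 3 14 5 6 9 10) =[0, 8, 2, 14, 4, 6, 9, 11, 13, 10, 1, 17, 12, 7, 5, 15, 16, 3]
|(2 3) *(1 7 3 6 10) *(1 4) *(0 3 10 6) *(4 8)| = 15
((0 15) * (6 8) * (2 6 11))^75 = ((0 15)(2 6 8 11))^75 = (0 15)(2 11 8 6)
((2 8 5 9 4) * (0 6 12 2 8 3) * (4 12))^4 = (0 5 3 8 2 4 12 6 9)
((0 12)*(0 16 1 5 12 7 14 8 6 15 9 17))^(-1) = ((0 7 14 8 6 15 9 17)(1 5 12 16))^(-1) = (0 17 9 15 6 8 14 7)(1 16 12 5)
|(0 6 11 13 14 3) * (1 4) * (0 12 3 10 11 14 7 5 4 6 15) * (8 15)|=|(0 8 15)(1 6 14 10 11 13 7 5 4)(3 12)|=18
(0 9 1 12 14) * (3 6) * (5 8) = (0 9 1 12 14)(3 6)(5 8) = [9, 12, 2, 6, 4, 8, 3, 7, 5, 1, 10, 11, 14, 13, 0]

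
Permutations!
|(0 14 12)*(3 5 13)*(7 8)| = 6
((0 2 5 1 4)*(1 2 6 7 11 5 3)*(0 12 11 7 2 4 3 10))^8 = (12)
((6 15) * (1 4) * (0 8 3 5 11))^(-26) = ((0 8 3 5 11)(1 4)(6 15))^(-26) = (15)(0 11 5 3 8)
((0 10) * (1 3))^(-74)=((0 10)(1 3))^(-74)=(10)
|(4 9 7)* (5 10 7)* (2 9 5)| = |(2 9)(4 5 10 7)| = 4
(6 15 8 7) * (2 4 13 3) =[0, 1, 4, 2, 13, 5, 15, 6, 7, 9, 10, 11, 12, 3, 14, 8] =(2 4 13 3)(6 15 8 7)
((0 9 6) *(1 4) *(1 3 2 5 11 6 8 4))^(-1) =((0 9 8 4 3 2 5 11 6))^(-1) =(0 6 11 5 2 3 4 8 9)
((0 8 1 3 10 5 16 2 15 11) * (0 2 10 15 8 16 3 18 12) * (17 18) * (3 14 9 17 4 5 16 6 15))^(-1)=(0 12 18 17 9 14 5 4 1 8 2 11 15 6)(10 16)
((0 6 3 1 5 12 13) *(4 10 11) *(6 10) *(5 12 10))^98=(0 12 3 4 10)(1 6 11 5 13)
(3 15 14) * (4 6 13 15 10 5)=(3 10 5 4 6 13 15 14)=[0, 1, 2, 10, 6, 4, 13, 7, 8, 9, 5, 11, 12, 15, 3, 14]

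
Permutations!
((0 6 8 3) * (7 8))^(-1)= (0 3 8 7 6)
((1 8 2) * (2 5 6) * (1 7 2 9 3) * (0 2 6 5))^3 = ((0 2 7 6 9 3 1 8))^3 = (0 6 1 2 9 8 7 3)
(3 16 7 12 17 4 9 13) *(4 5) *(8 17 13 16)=[0, 1, 2, 8, 9, 4, 6, 12, 17, 16, 10, 11, 13, 3, 14, 15, 7, 5]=(3 8 17 5 4 9 16 7 12 13)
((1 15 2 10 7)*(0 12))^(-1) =(0 12)(1 7 10 2 15)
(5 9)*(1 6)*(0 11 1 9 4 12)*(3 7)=[11, 6, 2, 7, 12, 4, 9, 3, 8, 5, 10, 1, 0]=(0 11 1 6 9 5 4 12)(3 7)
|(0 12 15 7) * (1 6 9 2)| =4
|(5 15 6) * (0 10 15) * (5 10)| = |(0 5)(6 10 15)| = 6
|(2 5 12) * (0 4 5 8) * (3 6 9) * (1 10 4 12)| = |(0 12 2 8)(1 10 4 5)(3 6 9)| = 12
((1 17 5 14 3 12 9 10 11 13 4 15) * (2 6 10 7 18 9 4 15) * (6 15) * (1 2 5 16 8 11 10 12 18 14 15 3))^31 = (1 9 2 4 13 16 14 18 15 12 11 17 7 3 5 6 8)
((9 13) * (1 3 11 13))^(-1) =((1 3 11 13 9))^(-1) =(1 9 13 11 3)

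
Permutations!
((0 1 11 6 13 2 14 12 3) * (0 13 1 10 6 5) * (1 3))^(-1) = (0 5 11 1 12 14 2 13 3 6 10)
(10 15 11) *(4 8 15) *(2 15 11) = (2 15)(4 8 11 10) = [0, 1, 15, 3, 8, 5, 6, 7, 11, 9, 4, 10, 12, 13, 14, 2]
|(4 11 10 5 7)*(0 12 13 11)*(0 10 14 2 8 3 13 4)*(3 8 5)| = |(0 12 4 10 3 13 11 14 2 5 7)| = 11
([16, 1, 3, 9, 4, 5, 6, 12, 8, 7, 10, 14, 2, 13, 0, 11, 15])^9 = [14, 1, 12, 2, 4, 5, 6, 9, 8, 3, 10, 15, 7, 13, 11, 16, 0]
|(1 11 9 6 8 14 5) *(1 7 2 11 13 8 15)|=11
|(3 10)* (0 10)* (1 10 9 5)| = 6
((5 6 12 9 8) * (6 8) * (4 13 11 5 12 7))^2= ((4 13 11 5 8 12 9 6 7))^2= (4 11 8 9 7 13 5 12 6)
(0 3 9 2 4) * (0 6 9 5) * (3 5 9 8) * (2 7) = (0 5)(2 4 6 8 3 9 7) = [5, 1, 4, 9, 6, 0, 8, 2, 3, 7]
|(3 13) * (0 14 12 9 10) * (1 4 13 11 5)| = |(0 14 12 9 10)(1 4 13 3 11 5)| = 30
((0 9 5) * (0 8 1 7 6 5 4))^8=(0 4 9)(1 5 7 8 6)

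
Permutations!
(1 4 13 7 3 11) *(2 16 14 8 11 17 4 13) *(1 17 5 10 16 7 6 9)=(1 13 6 9)(2 7 3 5 10 16 14 8 11 17 4)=[0, 13, 7, 5, 2, 10, 9, 3, 11, 1, 16, 17, 12, 6, 8, 15, 14, 4]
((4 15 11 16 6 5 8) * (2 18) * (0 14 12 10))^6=(18)(0 12)(4 8 5 6 16 11 15)(10 14)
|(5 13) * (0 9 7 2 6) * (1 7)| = 6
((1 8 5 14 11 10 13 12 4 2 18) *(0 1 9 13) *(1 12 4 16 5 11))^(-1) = (0 10 11 8 1 14 5 16 12)(2 4 13 9 18)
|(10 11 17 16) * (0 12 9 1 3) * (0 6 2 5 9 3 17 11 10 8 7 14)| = 13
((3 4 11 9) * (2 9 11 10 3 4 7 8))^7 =((11)(2 9 4 10 3 7 8))^7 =(11)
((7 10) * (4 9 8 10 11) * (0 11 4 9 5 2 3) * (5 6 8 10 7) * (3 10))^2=(0 9)(2 5 10)(3 11)(4 8)(6 7)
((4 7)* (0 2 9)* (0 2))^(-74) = ((2 9)(4 7))^(-74) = (9)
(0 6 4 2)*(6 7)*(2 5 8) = (0 7 6 4 5 8 2) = [7, 1, 0, 3, 5, 8, 4, 6, 2]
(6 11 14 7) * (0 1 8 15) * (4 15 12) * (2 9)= [1, 8, 9, 3, 15, 5, 11, 6, 12, 2, 10, 14, 4, 13, 7, 0]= (0 1 8 12 4 15)(2 9)(6 11 14 7)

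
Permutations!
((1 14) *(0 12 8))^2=(14)(0 8 12)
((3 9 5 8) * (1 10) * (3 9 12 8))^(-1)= ((1 10)(3 12 8 9 5))^(-1)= (1 10)(3 5 9 8 12)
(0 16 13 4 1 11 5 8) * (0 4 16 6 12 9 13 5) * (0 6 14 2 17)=(0 14 2 17)(1 11 6 12 9 13 16 5 8 4)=[14, 11, 17, 3, 1, 8, 12, 7, 4, 13, 10, 6, 9, 16, 2, 15, 5, 0]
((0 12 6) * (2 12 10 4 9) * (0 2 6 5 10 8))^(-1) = (0 8)(2 6 9 4 10 5 12) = ((0 8)(2 12 5 10 4 9 6))^(-1)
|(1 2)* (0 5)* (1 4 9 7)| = |(0 5)(1 2 4 9 7)| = 10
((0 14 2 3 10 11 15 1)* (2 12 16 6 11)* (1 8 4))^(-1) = ((0 14 12 16 6 11 15 8 4 1)(2 3 10))^(-1) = (0 1 4 8 15 11 6 16 12 14)(2 10 3)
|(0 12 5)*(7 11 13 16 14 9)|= 6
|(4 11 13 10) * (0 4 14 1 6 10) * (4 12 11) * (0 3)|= |(0 12 11 13 3)(1 6 10 14)|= 20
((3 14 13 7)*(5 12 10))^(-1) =(3 7 13 14)(5 10 12)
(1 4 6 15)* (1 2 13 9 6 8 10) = (1 4 8 10)(2 13 9 6 15) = [0, 4, 13, 3, 8, 5, 15, 7, 10, 6, 1, 11, 12, 9, 14, 2]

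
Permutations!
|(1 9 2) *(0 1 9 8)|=6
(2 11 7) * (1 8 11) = (1 8 11 7 2) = [0, 8, 1, 3, 4, 5, 6, 2, 11, 9, 10, 7]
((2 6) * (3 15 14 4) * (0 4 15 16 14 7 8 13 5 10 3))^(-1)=(0 4)(2 6)(3 10 5 13 8 7 15 14 16)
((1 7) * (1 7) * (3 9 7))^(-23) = (3 9 7)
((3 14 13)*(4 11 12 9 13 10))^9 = ((3 14 10 4 11 12 9 13))^9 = (3 14 10 4 11 12 9 13)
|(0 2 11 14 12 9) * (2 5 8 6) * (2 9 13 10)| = |(0 5 8 6 9)(2 11 14 12 13 10)| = 30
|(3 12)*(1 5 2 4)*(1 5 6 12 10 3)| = 6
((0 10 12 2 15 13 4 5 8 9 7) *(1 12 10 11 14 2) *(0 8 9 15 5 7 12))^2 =((0 11 14 2 5 9 12 1)(4 7 8 15 13))^2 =(0 14 5 12)(1 11 2 9)(4 8 13 7 15)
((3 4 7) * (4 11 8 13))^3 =(3 13)(4 11)(7 8)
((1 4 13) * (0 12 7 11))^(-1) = ((0 12 7 11)(1 4 13))^(-1) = (0 11 7 12)(1 13 4)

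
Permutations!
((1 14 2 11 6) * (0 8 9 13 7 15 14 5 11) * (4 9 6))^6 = (0 4 2 11 14 5 15 1 7 6 13 8 9)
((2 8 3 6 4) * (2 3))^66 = (8)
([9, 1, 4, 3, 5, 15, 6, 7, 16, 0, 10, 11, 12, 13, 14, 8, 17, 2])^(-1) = [9, 1, 17, 3, 2, 4, 6, 7, 15, 0, 10, 11, 12, 13, 14, 5, 8, 16]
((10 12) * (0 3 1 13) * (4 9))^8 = ((0 3 1 13)(4 9)(10 12))^8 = (13)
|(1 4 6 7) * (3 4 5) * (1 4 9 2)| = 15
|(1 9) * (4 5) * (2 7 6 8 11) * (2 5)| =|(1 9)(2 7 6 8 11 5 4)| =14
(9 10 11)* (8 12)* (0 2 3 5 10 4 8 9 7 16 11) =(0 2 3 5 10)(4 8 12 9)(7 16 11) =[2, 1, 3, 5, 8, 10, 6, 16, 12, 4, 0, 7, 9, 13, 14, 15, 11]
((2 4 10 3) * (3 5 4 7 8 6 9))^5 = ((2 7 8 6 9 3)(4 10 5))^5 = (2 3 9 6 8 7)(4 5 10)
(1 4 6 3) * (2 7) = [0, 4, 7, 1, 6, 5, 3, 2] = (1 4 6 3)(2 7)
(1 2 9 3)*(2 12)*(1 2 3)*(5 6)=[0, 12, 9, 2, 4, 6, 5, 7, 8, 1, 10, 11, 3]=(1 12 3 2 9)(5 6)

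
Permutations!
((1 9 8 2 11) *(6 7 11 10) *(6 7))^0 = ((1 9 8 2 10 7 11))^0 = (11)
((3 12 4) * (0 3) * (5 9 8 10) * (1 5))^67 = ((0 3 12 4)(1 5 9 8 10))^67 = (0 4 12 3)(1 9 10 5 8)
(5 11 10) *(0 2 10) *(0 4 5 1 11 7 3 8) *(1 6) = (0 2 10 6 1 11 4 5 7 3 8) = [2, 11, 10, 8, 5, 7, 1, 3, 0, 9, 6, 4]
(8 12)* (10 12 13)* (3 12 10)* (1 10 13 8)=(1 10 13 3 12)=[0, 10, 2, 12, 4, 5, 6, 7, 8, 9, 13, 11, 1, 3]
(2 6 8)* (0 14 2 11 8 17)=(0 14 2 6 17)(8 11)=[14, 1, 6, 3, 4, 5, 17, 7, 11, 9, 10, 8, 12, 13, 2, 15, 16, 0]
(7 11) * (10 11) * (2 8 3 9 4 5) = (2 8 3 9 4 5)(7 10 11) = [0, 1, 8, 9, 5, 2, 6, 10, 3, 4, 11, 7]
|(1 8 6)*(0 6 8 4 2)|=5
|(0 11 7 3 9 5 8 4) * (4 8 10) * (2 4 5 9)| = 6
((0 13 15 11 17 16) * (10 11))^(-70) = (17) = ((0 13 15 10 11 17 16))^(-70)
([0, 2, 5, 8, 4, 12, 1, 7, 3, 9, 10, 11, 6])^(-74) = (1 2 5 12 6)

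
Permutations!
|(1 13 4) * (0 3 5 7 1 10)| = |(0 3 5 7 1 13 4 10)| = 8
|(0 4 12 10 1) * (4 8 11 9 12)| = |(0 8 11 9 12 10 1)| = 7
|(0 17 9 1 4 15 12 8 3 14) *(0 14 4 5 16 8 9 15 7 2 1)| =40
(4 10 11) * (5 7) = (4 10 11)(5 7) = [0, 1, 2, 3, 10, 7, 6, 5, 8, 9, 11, 4]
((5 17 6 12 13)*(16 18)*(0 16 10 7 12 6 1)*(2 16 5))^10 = (0 17)(1 5)(2 10 13 18 12 16 7)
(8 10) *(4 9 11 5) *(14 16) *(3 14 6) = [0, 1, 2, 14, 9, 4, 3, 7, 10, 11, 8, 5, 12, 13, 16, 15, 6] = (3 14 16 6)(4 9 11 5)(8 10)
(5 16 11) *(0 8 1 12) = (0 8 1 12)(5 16 11) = [8, 12, 2, 3, 4, 16, 6, 7, 1, 9, 10, 5, 0, 13, 14, 15, 11]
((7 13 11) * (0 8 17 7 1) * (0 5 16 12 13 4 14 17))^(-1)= (0 8)(1 11 13 12 16 5)(4 7 17 14)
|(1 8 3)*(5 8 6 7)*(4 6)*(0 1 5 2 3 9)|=|(0 1 4 6 7 2 3 5 8 9)|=10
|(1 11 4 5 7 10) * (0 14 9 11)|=9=|(0 14 9 11 4 5 7 10 1)|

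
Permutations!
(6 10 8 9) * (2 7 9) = (2 7 9 6 10 8) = [0, 1, 7, 3, 4, 5, 10, 9, 2, 6, 8]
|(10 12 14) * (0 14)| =4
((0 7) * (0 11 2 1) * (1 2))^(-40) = (11)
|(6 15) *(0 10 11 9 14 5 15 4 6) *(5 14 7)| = |(0 10 11 9 7 5 15)(4 6)| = 14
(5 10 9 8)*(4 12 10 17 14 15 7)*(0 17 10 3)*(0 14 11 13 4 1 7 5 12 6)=[17, 7, 2, 14, 6, 10, 0, 1, 12, 8, 9, 13, 3, 4, 15, 5, 16, 11]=(0 17 11 13 4 6)(1 7)(3 14 15 5 10 9 8 12)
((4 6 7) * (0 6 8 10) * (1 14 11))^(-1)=(0 10 8 4 7 6)(1 11 14)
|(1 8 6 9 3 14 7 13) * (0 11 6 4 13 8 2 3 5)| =|(0 11 6 9 5)(1 2 3 14 7 8 4 13)| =40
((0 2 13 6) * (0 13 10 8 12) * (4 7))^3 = (0 8 2 12 10)(4 7)(6 13)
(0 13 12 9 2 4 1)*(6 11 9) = (0 13 12 6 11 9 2 4 1) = [13, 0, 4, 3, 1, 5, 11, 7, 8, 2, 10, 9, 6, 12]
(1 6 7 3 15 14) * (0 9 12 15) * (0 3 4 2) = [9, 6, 0, 3, 2, 5, 7, 4, 8, 12, 10, 11, 15, 13, 1, 14] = (0 9 12 15 14 1 6 7 4 2)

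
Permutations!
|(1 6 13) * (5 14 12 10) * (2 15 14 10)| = 12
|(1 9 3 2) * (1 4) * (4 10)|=|(1 9 3 2 10 4)|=6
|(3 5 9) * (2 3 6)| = 5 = |(2 3 5 9 6)|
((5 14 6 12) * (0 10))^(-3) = ((0 10)(5 14 6 12))^(-3) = (0 10)(5 14 6 12)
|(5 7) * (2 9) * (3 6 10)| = 6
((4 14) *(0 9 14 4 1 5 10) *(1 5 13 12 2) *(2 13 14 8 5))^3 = (14)(0 5 9 10 8)(12 13)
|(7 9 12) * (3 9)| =4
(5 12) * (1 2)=(1 2)(5 12)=[0, 2, 1, 3, 4, 12, 6, 7, 8, 9, 10, 11, 5]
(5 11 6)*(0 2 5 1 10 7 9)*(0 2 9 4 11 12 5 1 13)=(0 9 2 1 10 7 4 11 6 13)(5 12)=[9, 10, 1, 3, 11, 12, 13, 4, 8, 2, 7, 6, 5, 0]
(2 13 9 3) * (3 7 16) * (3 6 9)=[0, 1, 13, 2, 4, 5, 9, 16, 8, 7, 10, 11, 12, 3, 14, 15, 6]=(2 13 3)(6 9 7 16)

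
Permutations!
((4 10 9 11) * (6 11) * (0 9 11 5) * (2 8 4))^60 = (11)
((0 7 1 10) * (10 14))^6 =((0 7 1 14 10))^6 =(0 7 1 14 10)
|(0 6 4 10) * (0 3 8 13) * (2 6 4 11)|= 6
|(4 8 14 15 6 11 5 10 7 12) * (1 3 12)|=12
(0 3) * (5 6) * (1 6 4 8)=[3, 6, 2, 0, 8, 4, 5, 7, 1]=(0 3)(1 6 5 4 8)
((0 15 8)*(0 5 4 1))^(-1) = ((0 15 8 5 4 1))^(-1) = (0 1 4 5 8 15)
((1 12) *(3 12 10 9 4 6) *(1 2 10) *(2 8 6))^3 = (2 4 9 10)(3 6 8 12)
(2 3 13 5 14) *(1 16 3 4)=(1 16 3 13 5 14 2 4)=[0, 16, 4, 13, 1, 14, 6, 7, 8, 9, 10, 11, 12, 5, 2, 15, 3]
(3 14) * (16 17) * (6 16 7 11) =[0, 1, 2, 14, 4, 5, 16, 11, 8, 9, 10, 6, 12, 13, 3, 15, 17, 7] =(3 14)(6 16 17 7 11)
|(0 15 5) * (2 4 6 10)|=12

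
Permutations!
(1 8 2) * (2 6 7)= [0, 8, 1, 3, 4, 5, 7, 2, 6]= (1 8 6 7 2)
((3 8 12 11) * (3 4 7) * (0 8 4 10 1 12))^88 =((0 8)(1 12 11 10)(3 4 7))^88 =(12)(3 4 7)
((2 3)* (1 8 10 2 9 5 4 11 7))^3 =(1 2 5 7 10 9 11 8 3 4)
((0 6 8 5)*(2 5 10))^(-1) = (0 5 2 10 8 6)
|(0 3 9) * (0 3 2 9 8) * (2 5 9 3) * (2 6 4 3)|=7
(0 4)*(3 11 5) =(0 4)(3 11 5) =[4, 1, 2, 11, 0, 3, 6, 7, 8, 9, 10, 5]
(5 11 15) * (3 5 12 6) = (3 5 11 15 12 6) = [0, 1, 2, 5, 4, 11, 3, 7, 8, 9, 10, 15, 6, 13, 14, 12]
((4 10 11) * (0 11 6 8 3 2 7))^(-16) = ((0 11 4 10 6 8 3 2 7))^(-16) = (0 4 6 3 7 11 10 8 2)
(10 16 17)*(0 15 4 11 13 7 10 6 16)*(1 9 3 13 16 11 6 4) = (0 15 1 9 3 13 7 10)(4 6 11 16 17) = [15, 9, 2, 13, 6, 5, 11, 10, 8, 3, 0, 16, 12, 7, 14, 1, 17, 4]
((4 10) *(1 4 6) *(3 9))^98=((1 4 10 6)(3 9))^98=(1 10)(4 6)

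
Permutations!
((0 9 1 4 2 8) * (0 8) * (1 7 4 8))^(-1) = ((0 9 7 4 2)(1 8))^(-1) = (0 2 4 7 9)(1 8)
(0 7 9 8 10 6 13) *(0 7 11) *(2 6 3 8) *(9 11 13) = (0 13 7 11)(2 6 9)(3 8 10) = [13, 1, 6, 8, 4, 5, 9, 11, 10, 2, 3, 0, 12, 7]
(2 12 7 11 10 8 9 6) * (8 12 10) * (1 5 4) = (1 5 4)(2 10 12 7 11 8 9 6) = [0, 5, 10, 3, 1, 4, 2, 11, 9, 6, 12, 8, 7]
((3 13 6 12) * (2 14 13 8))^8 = (2 14 13 6 12 3 8) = ((2 14 13 6 12 3 8))^8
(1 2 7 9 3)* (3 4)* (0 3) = [3, 2, 7, 1, 0, 5, 6, 9, 8, 4] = (0 3 1 2 7 9 4)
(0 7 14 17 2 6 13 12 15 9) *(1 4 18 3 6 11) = [7, 4, 11, 6, 18, 5, 13, 14, 8, 0, 10, 1, 15, 12, 17, 9, 16, 2, 3] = (0 7 14 17 2 11 1 4 18 3 6 13 12 15 9)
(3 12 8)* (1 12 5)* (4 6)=(1 12 8 3 5)(4 6)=[0, 12, 2, 5, 6, 1, 4, 7, 3, 9, 10, 11, 8]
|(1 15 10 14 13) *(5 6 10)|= 7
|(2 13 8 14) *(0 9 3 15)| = 4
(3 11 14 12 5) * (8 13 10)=[0, 1, 2, 11, 4, 3, 6, 7, 13, 9, 8, 14, 5, 10, 12]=(3 11 14 12 5)(8 13 10)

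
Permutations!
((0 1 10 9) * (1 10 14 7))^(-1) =(0 9 10)(1 7 14)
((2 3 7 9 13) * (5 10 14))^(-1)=((2 3 7 9 13)(5 10 14))^(-1)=(2 13 9 7 3)(5 14 10)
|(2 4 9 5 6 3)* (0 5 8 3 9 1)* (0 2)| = 6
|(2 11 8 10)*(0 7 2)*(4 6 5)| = 6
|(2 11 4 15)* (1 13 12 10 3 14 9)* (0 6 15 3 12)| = 22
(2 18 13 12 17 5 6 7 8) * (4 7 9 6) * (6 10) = (2 18 13 12 17 5 4 7 8)(6 9 10) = [0, 1, 18, 3, 7, 4, 9, 8, 2, 10, 6, 11, 17, 12, 14, 15, 16, 5, 13]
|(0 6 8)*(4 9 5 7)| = |(0 6 8)(4 9 5 7)| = 12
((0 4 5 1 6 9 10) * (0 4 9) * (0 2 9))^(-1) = (1 5 4 10 9 2 6)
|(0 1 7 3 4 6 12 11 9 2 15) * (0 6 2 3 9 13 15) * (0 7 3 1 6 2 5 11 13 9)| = |(0 6 12 13 15 2 7)(1 3 4 5 11 9)| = 42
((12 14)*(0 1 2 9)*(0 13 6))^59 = (0 6 13 9 2 1)(12 14)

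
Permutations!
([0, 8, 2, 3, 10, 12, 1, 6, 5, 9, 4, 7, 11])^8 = (1 8 5 12 11 7 6)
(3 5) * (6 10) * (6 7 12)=[0, 1, 2, 5, 4, 3, 10, 12, 8, 9, 7, 11, 6]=(3 5)(6 10 7 12)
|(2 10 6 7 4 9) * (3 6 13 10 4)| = |(2 4 9)(3 6 7)(10 13)| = 6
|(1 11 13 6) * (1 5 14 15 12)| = |(1 11 13 6 5 14 15 12)| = 8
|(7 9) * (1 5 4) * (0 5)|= |(0 5 4 1)(7 9)|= 4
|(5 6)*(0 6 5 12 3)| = |(0 6 12 3)| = 4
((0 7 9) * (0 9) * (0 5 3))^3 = (9)(0 3 5 7)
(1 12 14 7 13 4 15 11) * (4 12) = (1 4 15 11)(7 13 12 14) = [0, 4, 2, 3, 15, 5, 6, 13, 8, 9, 10, 1, 14, 12, 7, 11]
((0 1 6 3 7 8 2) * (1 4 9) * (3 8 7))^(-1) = (0 2 8 6 1 9 4)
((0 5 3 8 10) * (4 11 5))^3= ((0 4 11 5 3 8 10))^3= (0 5 10 11 8 4 3)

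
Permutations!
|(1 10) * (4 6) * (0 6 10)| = 5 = |(0 6 4 10 1)|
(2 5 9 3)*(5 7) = (2 7 5 9 3) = [0, 1, 7, 2, 4, 9, 6, 5, 8, 3]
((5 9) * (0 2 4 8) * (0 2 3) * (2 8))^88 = (9)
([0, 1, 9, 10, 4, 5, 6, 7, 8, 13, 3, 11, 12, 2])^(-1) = [0, 1, 13, 10, 4, 5, 6, 7, 8, 2, 3, 11, 12, 9]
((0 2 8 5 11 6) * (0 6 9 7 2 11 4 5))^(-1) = (0 8 2 7 9 11)(4 5)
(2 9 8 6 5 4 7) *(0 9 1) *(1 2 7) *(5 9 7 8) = (0 7 8 6 9 5 4 1) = [7, 0, 2, 3, 1, 4, 9, 8, 6, 5]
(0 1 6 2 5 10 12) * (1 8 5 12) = (0 8 5 10 1 6 2 12) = [8, 6, 12, 3, 4, 10, 2, 7, 5, 9, 1, 11, 0]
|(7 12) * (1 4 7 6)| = |(1 4 7 12 6)| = 5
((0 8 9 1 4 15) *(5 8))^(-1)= (0 15 4 1 9 8 5)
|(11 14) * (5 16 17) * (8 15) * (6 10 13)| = 6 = |(5 16 17)(6 10 13)(8 15)(11 14)|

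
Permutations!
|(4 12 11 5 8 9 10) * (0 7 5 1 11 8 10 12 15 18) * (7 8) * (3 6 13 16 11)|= 30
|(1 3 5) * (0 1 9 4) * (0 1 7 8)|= 15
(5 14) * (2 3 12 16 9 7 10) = (2 3 12 16 9 7 10)(5 14) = [0, 1, 3, 12, 4, 14, 6, 10, 8, 7, 2, 11, 16, 13, 5, 15, 9]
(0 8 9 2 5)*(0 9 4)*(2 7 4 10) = (0 8 10 2 5 9 7 4) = [8, 1, 5, 3, 0, 9, 6, 4, 10, 7, 2]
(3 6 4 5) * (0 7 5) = [7, 1, 2, 6, 0, 3, 4, 5] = (0 7 5 3 6 4)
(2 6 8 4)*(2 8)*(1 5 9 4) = (1 5 9 4 8)(2 6) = [0, 5, 6, 3, 8, 9, 2, 7, 1, 4]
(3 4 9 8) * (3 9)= [0, 1, 2, 4, 3, 5, 6, 7, 9, 8]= (3 4)(8 9)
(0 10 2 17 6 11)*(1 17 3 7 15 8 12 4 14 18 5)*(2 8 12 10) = (0 2 3 7 15 12 4 14 18 5 1 17 6 11)(8 10) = [2, 17, 3, 7, 14, 1, 11, 15, 10, 9, 8, 0, 4, 13, 18, 12, 16, 6, 5]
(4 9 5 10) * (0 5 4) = (0 5 10)(4 9) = [5, 1, 2, 3, 9, 10, 6, 7, 8, 4, 0]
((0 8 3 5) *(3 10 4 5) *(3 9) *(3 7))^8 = (0 4 8 5 10)(3 7 9)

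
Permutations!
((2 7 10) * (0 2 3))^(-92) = ((0 2 7 10 3))^(-92) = (0 10 2 3 7)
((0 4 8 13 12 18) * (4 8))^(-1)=(0 18 12 13 8)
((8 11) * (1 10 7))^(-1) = (1 7 10)(8 11)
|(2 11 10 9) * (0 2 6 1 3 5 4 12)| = 11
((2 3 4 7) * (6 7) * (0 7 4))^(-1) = ((0 7 2 3)(4 6))^(-1) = (0 3 2 7)(4 6)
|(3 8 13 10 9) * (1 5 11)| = |(1 5 11)(3 8 13 10 9)| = 15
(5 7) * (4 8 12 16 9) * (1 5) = (1 5 7)(4 8 12 16 9) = [0, 5, 2, 3, 8, 7, 6, 1, 12, 4, 10, 11, 16, 13, 14, 15, 9]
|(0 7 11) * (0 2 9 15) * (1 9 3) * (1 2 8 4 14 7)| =20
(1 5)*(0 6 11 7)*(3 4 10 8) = (0 6 11 7)(1 5)(3 4 10 8) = [6, 5, 2, 4, 10, 1, 11, 0, 3, 9, 8, 7]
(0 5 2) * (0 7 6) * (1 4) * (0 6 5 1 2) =[1, 4, 7, 3, 2, 0, 6, 5] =(0 1 4 2 7 5)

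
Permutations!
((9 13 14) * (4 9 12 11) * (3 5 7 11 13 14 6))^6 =((3 5 7 11 4 9 14 12 13 6))^6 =(3 14 7 13 4)(5 12 11 6 9)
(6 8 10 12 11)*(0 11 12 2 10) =[11, 1, 10, 3, 4, 5, 8, 7, 0, 9, 2, 6, 12] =(12)(0 11 6 8)(2 10)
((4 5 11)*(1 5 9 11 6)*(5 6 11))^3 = (1 6)(4 11 5 9)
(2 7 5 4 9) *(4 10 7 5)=(2 5 10 7 4 9)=[0, 1, 5, 3, 9, 10, 6, 4, 8, 2, 7]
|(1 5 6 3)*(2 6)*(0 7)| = |(0 7)(1 5 2 6 3)| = 10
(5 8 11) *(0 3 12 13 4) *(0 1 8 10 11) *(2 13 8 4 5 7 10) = [3, 4, 13, 12, 1, 2, 6, 10, 0, 9, 11, 7, 8, 5] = (0 3 12 8)(1 4)(2 13 5)(7 10 11)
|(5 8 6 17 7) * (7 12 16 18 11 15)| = 10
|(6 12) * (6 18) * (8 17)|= 6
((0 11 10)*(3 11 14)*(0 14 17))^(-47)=((0 17)(3 11 10 14))^(-47)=(0 17)(3 11 10 14)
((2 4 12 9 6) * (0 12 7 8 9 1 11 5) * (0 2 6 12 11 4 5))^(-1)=(0 11)(1 12 9 8 7 4)(2 5)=((0 11)(1 4 7 8 9 12)(2 5))^(-1)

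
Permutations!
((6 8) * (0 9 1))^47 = ((0 9 1)(6 8))^47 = (0 1 9)(6 8)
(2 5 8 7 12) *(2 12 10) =(12)(2 5 8 7 10) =[0, 1, 5, 3, 4, 8, 6, 10, 7, 9, 2, 11, 12]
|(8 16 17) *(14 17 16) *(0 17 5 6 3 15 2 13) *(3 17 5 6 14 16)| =11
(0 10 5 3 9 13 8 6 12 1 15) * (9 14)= [10, 15, 2, 14, 4, 3, 12, 7, 6, 13, 5, 11, 1, 8, 9, 0]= (0 10 5 3 14 9 13 8 6 12 1 15)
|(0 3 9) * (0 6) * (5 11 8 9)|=7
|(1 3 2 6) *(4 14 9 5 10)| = 20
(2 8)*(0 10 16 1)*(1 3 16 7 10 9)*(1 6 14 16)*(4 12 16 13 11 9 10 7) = (0 10 4 12 16 3 1)(2 8)(6 14 13 11 9) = [10, 0, 8, 1, 12, 5, 14, 7, 2, 6, 4, 9, 16, 11, 13, 15, 3]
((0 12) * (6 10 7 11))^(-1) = (0 12)(6 11 7 10)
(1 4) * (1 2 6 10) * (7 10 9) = (1 4 2 6 9 7 10) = [0, 4, 6, 3, 2, 5, 9, 10, 8, 7, 1]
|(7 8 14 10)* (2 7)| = |(2 7 8 14 10)| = 5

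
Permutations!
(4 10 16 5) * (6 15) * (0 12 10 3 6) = (0 12 10 16 5 4 3 6 15) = [12, 1, 2, 6, 3, 4, 15, 7, 8, 9, 16, 11, 10, 13, 14, 0, 5]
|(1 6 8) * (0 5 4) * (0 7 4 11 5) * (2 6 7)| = |(1 7 4 2 6 8)(5 11)| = 6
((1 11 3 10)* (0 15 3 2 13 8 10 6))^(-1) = ((0 15 3 6)(1 11 2 13 8 10))^(-1) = (0 6 3 15)(1 10 8 13 2 11)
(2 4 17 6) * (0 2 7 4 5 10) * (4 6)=(0 2 5 10)(4 17)(6 7)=[2, 1, 5, 3, 17, 10, 7, 6, 8, 9, 0, 11, 12, 13, 14, 15, 16, 4]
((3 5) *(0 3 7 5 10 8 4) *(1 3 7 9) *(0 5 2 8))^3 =((0 7 2 8 4 5 9 1 3 10))^3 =(0 8 9 10 2 5 3 7 4 1)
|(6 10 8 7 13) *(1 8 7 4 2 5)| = 20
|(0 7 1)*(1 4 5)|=|(0 7 4 5 1)|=5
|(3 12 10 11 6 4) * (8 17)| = |(3 12 10 11 6 4)(8 17)| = 6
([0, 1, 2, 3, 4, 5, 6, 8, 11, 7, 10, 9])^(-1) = [0, 1, 2, 3, 4, 5, 6, 9, 7, 11, 10, 8]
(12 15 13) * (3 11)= (3 11)(12 15 13)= [0, 1, 2, 11, 4, 5, 6, 7, 8, 9, 10, 3, 15, 12, 14, 13]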